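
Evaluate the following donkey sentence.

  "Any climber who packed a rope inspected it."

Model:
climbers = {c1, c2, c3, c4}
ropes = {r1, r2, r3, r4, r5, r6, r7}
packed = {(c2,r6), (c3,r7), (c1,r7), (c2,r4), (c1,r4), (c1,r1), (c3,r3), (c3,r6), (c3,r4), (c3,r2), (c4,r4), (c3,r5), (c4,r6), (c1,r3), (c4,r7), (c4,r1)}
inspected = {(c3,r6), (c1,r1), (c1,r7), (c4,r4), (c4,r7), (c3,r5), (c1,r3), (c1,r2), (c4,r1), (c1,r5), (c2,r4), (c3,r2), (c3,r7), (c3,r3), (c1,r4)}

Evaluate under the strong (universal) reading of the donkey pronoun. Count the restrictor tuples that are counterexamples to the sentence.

3

"it" takes "a rope" as antecedent — a donkey pronoun bound across the clause boundary.
Strong reading: for every (c,r) with packed(c,r), inspected(c,r).
Restrictor pairs: (c1,r1) ✓  (c1,r3) ✓  (c1,r4) ✓  (c1,r7) ✓  (c2,r4) ✓  (c2,r6) ✗  (c3,r2) ✓  (c3,r3) ✓  (c3,r4) ✗  (c3,r5) ✓  (c3,r6) ✓  (c3,r7) ✓  (c4,r1) ✓  (c4,r4) ✓  (c4,r6) ✗  (c4,r7) ✓
Counterexamples (restrictor pairs failing the scope): 3.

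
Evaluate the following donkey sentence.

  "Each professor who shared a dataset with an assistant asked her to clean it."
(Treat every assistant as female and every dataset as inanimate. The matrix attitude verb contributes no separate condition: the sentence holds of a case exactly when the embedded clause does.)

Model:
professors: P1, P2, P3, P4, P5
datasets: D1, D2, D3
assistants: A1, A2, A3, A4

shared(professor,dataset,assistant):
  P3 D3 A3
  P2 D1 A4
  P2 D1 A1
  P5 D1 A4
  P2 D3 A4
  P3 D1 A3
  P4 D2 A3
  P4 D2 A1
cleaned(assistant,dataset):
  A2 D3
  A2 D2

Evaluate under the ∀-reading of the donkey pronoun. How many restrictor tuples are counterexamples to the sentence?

8

"her" takes "an assistant" as antecedent and "it" takes "a dataset"; both are donkey pronouns co-varying with the restrictor.
Strong reading: for every (p,d,a) with shared(p,d,a), cleaned(a,d).
Restrictor triples: (P2,D1,A1)→cleaned(A1,D1) ✗  (P2,D1,A4)→cleaned(A4,D1) ✗  (P2,D3,A4)→cleaned(A4,D3) ✗  (P3,D1,A3)→cleaned(A3,D1) ✗  (P3,D3,A3)→cleaned(A3,D3) ✗  (P4,D2,A1)→cleaned(A1,D2) ✗  (P4,D2,A3)→cleaned(A3,D2) ✗  (P5,D1,A4)→cleaned(A4,D1) ✗
Counterexamples (restrictor triples failing the scope): 8.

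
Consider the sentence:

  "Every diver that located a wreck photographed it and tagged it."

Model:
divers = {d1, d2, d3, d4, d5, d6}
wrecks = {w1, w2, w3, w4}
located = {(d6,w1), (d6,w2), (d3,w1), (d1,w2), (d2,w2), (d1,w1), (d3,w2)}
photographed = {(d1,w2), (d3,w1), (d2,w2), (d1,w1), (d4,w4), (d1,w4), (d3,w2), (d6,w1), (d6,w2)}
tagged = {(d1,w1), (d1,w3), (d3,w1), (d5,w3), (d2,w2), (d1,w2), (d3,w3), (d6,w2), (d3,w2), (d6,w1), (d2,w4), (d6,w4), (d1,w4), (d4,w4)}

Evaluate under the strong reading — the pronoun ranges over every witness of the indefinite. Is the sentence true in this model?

"it" takes "a wreck" as antecedent — a donkey pronoun bound across the clause boundary.
Strong reading: for every (d,w) with located(d,w), photographed(d,w) ∧ tagged(d,w).
Restrictor pairs: (d1,w1) ✓  (d1,w2) ✓  (d2,w2) ✓  (d3,w1) ✓  (d3,w2) ✓  (d6,w1) ✓  (d6,w2) ✓
Every restrictor pair satisfies the scope.

True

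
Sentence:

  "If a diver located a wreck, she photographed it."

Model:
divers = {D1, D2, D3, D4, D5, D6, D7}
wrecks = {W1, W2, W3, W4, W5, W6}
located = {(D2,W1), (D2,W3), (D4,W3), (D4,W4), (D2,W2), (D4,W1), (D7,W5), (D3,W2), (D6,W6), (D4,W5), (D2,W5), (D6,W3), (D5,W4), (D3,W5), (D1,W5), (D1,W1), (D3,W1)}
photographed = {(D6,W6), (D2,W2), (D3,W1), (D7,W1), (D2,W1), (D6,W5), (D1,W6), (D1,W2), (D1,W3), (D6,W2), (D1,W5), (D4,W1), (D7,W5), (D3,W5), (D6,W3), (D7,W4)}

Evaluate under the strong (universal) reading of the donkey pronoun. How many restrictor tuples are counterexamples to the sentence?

8

"it" takes "a wreck" as antecedent — a donkey pronoun bound across the clause boundary.
Strong reading: for every (d,w) with located(d,w), photographed(d,w).
Restrictor pairs: (D1,W1) ✗  (D1,W5) ✓  (D2,W1) ✓  (D2,W2) ✓  (D2,W3) ✗  (D2,W5) ✗  (D3,W1) ✓  (D3,W2) ✗  (D3,W5) ✓  (D4,W1) ✓  (D4,W3) ✗  (D4,W4) ✗  (D4,W5) ✗  (D5,W4) ✗  (D6,W3) ✓  (D6,W6) ✓  (D7,W5) ✓
Counterexamples (restrictor pairs failing the scope): 8.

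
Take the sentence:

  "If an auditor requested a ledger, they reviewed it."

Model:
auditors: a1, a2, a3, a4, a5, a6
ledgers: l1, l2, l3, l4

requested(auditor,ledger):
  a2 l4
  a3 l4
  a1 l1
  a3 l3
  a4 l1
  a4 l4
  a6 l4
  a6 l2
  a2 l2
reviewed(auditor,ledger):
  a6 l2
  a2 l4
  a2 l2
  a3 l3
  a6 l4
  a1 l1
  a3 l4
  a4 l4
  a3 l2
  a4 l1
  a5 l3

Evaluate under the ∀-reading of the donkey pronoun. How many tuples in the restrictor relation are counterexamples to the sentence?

0

"it" takes "a ledger" as antecedent — a donkey pronoun bound across the clause boundary.
Strong reading: for every (a,l) with requested(a,l), reviewed(a,l).
Restrictor pairs: (a1,l1) ✓  (a2,l2) ✓  (a2,l4) ✓  (a3,l3) ✓  (a3,l4) ✓  (a4,l1) ✓  (a4,l4) ✓  (a6,l2) ✓  (a6,l4) ✓
Counterexamples (restrictor pairs failing the scope): 0.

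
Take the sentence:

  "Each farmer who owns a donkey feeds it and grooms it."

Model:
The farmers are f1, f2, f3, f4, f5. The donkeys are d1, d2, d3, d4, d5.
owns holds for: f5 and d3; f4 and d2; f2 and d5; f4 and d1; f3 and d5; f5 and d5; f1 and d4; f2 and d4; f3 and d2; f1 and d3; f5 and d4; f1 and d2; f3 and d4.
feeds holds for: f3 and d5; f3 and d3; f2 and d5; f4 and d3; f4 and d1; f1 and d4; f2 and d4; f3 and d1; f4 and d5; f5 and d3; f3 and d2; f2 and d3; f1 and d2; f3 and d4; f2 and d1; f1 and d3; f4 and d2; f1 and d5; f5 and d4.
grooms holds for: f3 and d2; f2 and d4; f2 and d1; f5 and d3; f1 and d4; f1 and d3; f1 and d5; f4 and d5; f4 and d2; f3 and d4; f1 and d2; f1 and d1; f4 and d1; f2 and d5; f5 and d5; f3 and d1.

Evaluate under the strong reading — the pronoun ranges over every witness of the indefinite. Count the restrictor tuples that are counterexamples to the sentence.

"it" takes "a donkey" as antecedent — a donkey pronoun bound across the clause boundary.
Strong reading: for every (f,d) with owns(f,d), feeds(f,d) ∧ grooms(f,d).
Restrictor pairs: (f1,d2) ✓  (f1,d3) ✓  (f1,d4) ✓  (f2,d4) ✓  (f2,d5) ✓  (f3,d2) ✓  (f3,d4) ✓  (f3,d5) ✗  (f4,d1) ✓  (f4,d2) ✓  (f5,d3) ✓  (f5,d4) ✗  (f5,d5) ✗
Counterexamples (restrictor pairs failing the scope): 3.

3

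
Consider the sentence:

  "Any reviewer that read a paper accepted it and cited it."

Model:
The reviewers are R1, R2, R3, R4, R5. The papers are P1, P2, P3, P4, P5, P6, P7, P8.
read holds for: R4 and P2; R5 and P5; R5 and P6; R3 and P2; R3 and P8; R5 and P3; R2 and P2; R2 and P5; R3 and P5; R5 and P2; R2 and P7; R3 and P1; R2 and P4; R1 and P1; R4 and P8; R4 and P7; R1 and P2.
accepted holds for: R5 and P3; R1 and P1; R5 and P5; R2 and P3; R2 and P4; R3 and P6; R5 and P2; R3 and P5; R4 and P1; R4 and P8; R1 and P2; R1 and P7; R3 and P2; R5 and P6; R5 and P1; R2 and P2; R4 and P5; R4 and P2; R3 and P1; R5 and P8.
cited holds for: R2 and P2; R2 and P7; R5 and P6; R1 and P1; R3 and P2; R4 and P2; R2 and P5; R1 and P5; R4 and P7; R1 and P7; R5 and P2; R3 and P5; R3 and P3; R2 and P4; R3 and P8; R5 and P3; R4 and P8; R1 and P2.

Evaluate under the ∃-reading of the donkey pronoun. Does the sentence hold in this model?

"it" takes "a paper" as antecedent — a donkey pronoun bound across the clause boundary.
Weak reading: every reviewer r with some read-paper has at least one read-paper p such that accepted(r,p) ∧ cited(r,p).
Per reviewer: R1:✓  R2:✓  R3:✓  R4:✓  R5:✓
Every reviewer in the restrictor has a witness.

True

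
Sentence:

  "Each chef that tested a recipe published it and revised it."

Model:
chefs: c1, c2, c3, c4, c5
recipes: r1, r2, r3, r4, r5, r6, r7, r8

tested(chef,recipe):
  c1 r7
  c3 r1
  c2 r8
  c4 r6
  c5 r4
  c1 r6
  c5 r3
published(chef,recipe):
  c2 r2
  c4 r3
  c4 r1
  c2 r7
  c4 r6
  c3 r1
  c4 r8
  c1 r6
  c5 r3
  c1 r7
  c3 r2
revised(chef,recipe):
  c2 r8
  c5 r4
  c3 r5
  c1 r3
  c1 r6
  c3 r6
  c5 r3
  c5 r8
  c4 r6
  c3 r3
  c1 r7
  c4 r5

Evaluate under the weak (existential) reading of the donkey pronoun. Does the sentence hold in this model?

False

"it" takes "a recipe" as antecedent — a donkey pronoun bound across the clause boundary.
Weak reading: every chef c with some tested-recipe has at least one tested-recipe r such that published(c,r) ∧ revised(c,r).
Per chef: c1:✓  c2:✗  c3:✗  c4:✓  c5:✓
c2 has no witness among its tested-recipes.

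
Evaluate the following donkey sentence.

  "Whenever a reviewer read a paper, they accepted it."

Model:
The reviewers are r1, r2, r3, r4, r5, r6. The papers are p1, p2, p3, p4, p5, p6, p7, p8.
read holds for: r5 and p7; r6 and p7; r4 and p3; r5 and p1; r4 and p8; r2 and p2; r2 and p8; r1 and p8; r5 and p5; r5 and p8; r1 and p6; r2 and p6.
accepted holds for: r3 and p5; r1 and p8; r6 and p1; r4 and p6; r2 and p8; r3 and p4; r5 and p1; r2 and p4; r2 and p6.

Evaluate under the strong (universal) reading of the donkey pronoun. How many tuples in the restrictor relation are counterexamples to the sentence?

8

"it" takes "a paper" as antecedent — a donkey pronoun bound across the clause boundary.
Strong reading: for every (r,p) with read(r,p), accepted(r,p).
Restrictor pairs: (r1,p6) ✗  (r1,p8) ✓  (r2,p2) ✗  (r2,p6) ✓  (r2,p8) ✓  (r4,p3) ✗  (r4,p8) ✗  (r5,p1) ✓  (r5,p5) ✗  (r5,p7) ✗  (r5,p8) ✗  (r6,p7) ✗
Counterexamples (restrictor pairs failing the scope): 8.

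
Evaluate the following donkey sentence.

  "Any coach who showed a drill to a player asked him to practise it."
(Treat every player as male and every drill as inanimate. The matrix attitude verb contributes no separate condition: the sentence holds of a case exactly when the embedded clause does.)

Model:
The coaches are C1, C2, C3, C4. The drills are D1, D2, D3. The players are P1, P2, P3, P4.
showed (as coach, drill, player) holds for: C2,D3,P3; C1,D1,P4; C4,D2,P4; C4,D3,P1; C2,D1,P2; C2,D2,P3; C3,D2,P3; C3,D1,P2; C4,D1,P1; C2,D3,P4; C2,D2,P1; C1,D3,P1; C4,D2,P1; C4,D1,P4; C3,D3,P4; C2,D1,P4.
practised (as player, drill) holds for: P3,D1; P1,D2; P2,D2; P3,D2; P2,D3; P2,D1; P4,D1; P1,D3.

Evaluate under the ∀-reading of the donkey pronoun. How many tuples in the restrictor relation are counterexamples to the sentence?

5

"him" takes "a player" as antecedent and "it" takes "a drill"; both are donkey pronouns co-varying with the restrictor.
Strong reading: for every (c,d,p) with showed(c,d,p), practised(p,d).
Restrictor triples: (C1,D1,P4)→practised(P4,D1) ✓  (C1,D3,P1)→practised(P1,D3) ✓  (C2,D1,P2)→practised(P2,D1) ✓  (C2,D1,P4)→practised(P4,D1) ✓  (C2,D2,P1)→practised(P1,D2) ✓  (C2,D2,P3)→practised(P3,D2) ✓  (C2,D3,P3)→practised(P3,D3) ✗  (C2,D3,P4)→practised(P4,D3) ✗  (C3,D1,P2)→practised(P2,D1) ✓  (C3,D2,P3)→practised(P3,D2) ✓  (C3,D3,P4)→practised(P4,D3) ✗  (C4,D1,P1)→practised(P1,D1) ✗  (C4,D1,P4)→practised(P4,D1) ✓  (C4,D2,P1)→practised(P1,D2) ✓  (C4,D2,P4)→practised(P4,D2) ✗  (C4,D3,P1)→practised(P1,D3) ✓
Counterexamples (restrictor triples failing the scope): 5.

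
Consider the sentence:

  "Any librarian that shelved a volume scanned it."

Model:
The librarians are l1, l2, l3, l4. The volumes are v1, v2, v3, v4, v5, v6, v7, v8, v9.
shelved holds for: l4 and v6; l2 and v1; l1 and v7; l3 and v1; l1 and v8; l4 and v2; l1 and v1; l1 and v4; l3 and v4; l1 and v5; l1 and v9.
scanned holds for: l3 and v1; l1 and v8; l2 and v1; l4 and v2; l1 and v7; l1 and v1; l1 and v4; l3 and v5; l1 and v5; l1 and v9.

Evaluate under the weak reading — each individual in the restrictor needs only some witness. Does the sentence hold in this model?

True

"it" takes "a volume" as antecedent — a donkey pronoun bound across the clause boundary.
Weak reading: every librarian l with some shelved-volume has at least one shelved-volume v such that scanned(l,v).
Per librarian: l1:✓  l2:✓  l3:✓  l4:✓
Every librarian in the restrictor has a witness.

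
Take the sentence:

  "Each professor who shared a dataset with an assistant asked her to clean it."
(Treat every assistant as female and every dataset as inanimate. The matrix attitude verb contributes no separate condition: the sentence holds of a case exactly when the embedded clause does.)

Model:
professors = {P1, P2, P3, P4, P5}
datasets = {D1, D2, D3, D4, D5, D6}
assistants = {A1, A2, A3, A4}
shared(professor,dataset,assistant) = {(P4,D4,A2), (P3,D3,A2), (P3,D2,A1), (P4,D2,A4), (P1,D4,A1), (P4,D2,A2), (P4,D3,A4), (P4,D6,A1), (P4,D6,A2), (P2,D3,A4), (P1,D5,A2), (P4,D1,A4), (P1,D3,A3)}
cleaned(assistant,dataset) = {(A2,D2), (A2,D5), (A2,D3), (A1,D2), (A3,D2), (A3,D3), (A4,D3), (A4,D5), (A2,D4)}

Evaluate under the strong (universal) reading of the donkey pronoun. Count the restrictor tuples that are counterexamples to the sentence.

5

"her" takes "an assistant" as antecedent and "it" takes "a dataset"; both are donkey pronouns co-varying with the restrictor.
Strong reading: for every (p,d,a) with shared(p,d,a), cleaned(a,d).
Restrictor triples: (P1,D3,A3)→cleaned(A3,D3) ✓  (P1,D4,A1)→cleaned(A1,D4) ✗  (P1,D5,A2)→cleaned(A2,D5) ✓  (P2,D3,A4)→cleaned(A4,D3) ✓  (P3,D2,A1)→cleaned(A1,D2) ✓  (P3,D3,A2)→cleaned(A2,D3) ✓  (P4,D1,A4)→cleaned(A4,D1) ✗  (P4,D2,A2)→cleaned(A2,D2) ✓  (P4,D2,A4)→cleaned(A4,D2) ✗  (P4,D3,A4)→cleaned(A4,D3) ✓  (P4,D4,A2)→cleaned(A2,D4) ✓  (P4,D6,A1)→cleaned(A1,D6) ✗  (P4,D6,A2)→cleaned(A2,D6) ✗
Counterexamples (restrictor triples failing the scope): 5.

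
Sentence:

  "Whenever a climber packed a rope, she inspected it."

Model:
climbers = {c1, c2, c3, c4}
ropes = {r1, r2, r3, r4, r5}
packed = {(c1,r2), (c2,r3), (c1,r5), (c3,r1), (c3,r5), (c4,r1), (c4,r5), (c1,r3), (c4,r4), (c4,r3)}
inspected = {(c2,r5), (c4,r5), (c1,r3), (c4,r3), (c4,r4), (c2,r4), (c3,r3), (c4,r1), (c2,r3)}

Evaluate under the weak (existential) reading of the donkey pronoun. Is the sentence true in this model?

False

"it" takes "a rope" as antecedent — a donkey pronoun bound across the clause boundary.
Weak reading: every climber c with some packed-rope has at least one packed-rope r such that inspected(c,r).
Per climber: c1:✓  c2:✓  c3:✗  c4:✓
c3 has no witness among its packed-ropes.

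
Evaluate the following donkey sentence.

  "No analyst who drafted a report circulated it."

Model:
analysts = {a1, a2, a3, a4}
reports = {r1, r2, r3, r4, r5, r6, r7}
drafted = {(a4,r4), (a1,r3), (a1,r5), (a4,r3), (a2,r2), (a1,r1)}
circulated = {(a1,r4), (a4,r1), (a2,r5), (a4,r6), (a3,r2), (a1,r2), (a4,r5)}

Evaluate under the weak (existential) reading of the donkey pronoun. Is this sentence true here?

"it" takes "a report" as antecedent — a donkey pronoun bound across the clause boundary.
Truth condition: for no (a,r) with drafted(a,r) does circulated(a,r) hold.
Restrictor pairs — does the scope hold? (a1,r1):fails  (a1,r3):fails  (a1,r5):fails  (a2,r2):fails  (a4,r3):fails  (a4,r4):fails
Scope holds for no restrictor pair, so the sentence is true.

True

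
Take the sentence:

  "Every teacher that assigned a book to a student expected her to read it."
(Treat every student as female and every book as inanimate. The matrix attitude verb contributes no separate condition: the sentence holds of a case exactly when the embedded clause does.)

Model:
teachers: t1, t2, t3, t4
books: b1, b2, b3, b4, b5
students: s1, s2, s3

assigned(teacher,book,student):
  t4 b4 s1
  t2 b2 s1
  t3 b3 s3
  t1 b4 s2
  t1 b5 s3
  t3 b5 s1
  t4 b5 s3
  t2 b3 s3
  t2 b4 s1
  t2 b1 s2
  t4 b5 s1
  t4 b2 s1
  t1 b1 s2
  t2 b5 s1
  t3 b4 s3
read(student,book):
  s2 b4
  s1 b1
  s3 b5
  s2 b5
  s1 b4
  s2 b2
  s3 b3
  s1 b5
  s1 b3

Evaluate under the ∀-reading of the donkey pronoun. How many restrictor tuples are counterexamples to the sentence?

"her" takes "a student" as antecedent and "it" takes "a book"; both are donkey pronouns co-varying with the restrictor.
Strong reading: for every (t,b,s) with assigned(t,b,s), read(s,b).
Restrictor triples: (t1,b1,s2)→read(s2,b1) ✗  (t1,b4,s2)→read(s2,b4) ✓  (t1,b5,s3)→read(s3,b5) ✓  (t2,b1,s2)→read(s2,b1) ✗  (t2,b2,s1)→read(s1,b2) ✗  (t2,b3,s3)→read(s3,b3) ✓  (t2,b4,s1)→read(s1,b4) ✓  (t2,b5,s1)→read(s1,b5) ✓  (t3,b3,s3)→read(s3,b3) ✓  (t3,b4,s3)→read(s3,b4) ✗  (t3,b5,s1)→read(s1,b5) ✓  (t4,b2,s1)→read(s1,b2) ✗  (t4,b4,s1)→read(s1,b4) ✓  (t4,b5,s1)→read(s1,b5) ✓  (t4,b5,s3)→read(s3,b5) ✓
Counterexamples (restrictor triples failing the scope): 5.

5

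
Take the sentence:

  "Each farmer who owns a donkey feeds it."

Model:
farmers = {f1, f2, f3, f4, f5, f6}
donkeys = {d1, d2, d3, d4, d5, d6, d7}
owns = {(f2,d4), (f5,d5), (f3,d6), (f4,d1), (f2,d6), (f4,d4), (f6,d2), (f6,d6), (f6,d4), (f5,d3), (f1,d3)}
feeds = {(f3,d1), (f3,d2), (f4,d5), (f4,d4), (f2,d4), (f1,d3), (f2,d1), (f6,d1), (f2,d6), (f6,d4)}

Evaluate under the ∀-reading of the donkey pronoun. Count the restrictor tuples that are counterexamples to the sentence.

"it" takes "a donkey" as antecedent — a donkey pronoun bound across the clause boundary.
Strong reading: for every (f,d) with owns(f,d), feeds(f,d).
Restrictor pairs: (f1,d3) ✓  (f2,d4) ✓  (f2,d6) ✓  (f3,d6) ✗  (f4,d1) ✗  (f4,d4) ✓  (f5,d3) ✗  (f5,d5) ✗  (f6,d2) ✗  (f6,d4) ✓  (f6,d6) ✗
Counterexamples (restrictor pairs failing the scope): 6.

6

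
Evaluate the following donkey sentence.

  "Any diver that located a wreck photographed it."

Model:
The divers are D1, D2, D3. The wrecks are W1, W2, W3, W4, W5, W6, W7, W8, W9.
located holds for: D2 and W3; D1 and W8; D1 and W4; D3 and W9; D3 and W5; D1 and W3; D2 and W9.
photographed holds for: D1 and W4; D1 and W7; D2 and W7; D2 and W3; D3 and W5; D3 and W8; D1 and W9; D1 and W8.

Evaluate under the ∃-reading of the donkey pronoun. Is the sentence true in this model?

"it" takes "a wreck" as antecedent — a donkey pronoun bound across the clause boundary.
Weak reading: every diver d with some located-wreck has at least one located-wreck w such that photographed(d,w).
Per diver: D1:✓  D2:✓  D3:✓
Every diver in the restrictor has a witness.

True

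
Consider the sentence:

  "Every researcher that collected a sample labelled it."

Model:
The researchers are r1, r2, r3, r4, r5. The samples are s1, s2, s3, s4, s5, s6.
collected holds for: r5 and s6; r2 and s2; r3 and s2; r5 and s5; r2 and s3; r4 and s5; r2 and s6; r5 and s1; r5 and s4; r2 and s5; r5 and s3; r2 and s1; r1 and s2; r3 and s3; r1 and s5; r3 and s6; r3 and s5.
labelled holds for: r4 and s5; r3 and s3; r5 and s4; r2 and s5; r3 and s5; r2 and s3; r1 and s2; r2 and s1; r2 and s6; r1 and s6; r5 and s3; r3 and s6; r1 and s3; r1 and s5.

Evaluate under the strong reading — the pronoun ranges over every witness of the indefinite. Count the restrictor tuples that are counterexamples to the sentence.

"it" takes "a sample" as antecedent — a donkey pronoun bound across the clause boundary.
Strong reading: for every (r,s) with collected(r,s), labelled(r,s).
Restrictor pairs: (r1,s2) ✓  (r1,s5) ✓  (r2,s1) ✓  (r2,s2) ✗  (r2,s3) ✓  (r2,s5) ✓  (r2,s6) ✓  (r3,s2) ✗  (r3,s3) ✓  (r3,s5) ✓  (r3,s6) ✓  (r4,s5) ✓  (r5,s1) ✗  (r5,s3) ✓  (r5,s4) ✓  (r5,s5) ✗  (r5,s6) ✗
Counterexamples (restrictor pairs failing the scope): 5.

5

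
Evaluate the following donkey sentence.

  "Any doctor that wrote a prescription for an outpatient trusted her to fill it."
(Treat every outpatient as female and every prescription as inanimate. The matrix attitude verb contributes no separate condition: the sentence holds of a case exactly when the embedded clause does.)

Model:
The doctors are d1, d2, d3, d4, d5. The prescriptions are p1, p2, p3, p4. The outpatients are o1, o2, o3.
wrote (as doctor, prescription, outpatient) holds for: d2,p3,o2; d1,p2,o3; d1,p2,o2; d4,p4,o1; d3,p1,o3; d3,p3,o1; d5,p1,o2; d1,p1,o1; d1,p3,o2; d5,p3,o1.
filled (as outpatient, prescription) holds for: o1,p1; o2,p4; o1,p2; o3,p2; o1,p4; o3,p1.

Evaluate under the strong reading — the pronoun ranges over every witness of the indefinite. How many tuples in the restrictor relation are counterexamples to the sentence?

6

"her" takes "an outpatient" as antecedent and "it" takes "a prescription"; both are donkey pronouns co-varying with the restrictor.
Strong reading: for every (d,p,o) with wrote(d,p,o), filled(o,p).
Restrictor triples: (d1,p1,o1)→filled(o1,p1) ✓  (d1,p2,o2)→filled(o2,p2) ✗  (d1,p2,o3)→filled(o3,p2) ✓  (d1,p3,o2)→filled(o2,p3) ✗  (d2,p3,o2)→filled(o2,p3) ✗  (d3,p1,o3)→filled(o3,p1) ✓  (d3,p3,o1)→filled(o1,p3) ✗  (d4,p4,o1)→filled(o1,p4) ✓  (d5,p1,o2)→filled(o2,p1) ✗  (d5,p3,o1)→filled(o1,p3) ✗
Counterexamples (restrictor triples failing the scope): 6.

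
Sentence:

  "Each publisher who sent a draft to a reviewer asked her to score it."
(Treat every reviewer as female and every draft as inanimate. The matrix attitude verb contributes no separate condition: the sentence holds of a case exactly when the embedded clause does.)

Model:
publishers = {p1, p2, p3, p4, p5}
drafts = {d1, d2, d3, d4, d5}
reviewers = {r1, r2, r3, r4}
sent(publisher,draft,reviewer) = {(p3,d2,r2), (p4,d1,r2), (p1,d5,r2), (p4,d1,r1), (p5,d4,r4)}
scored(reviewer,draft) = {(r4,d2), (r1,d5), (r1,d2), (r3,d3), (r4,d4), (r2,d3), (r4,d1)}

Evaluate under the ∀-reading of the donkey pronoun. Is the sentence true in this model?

False

"her" takes "a reviewer" as antecedent and "it" takes "a draft"; both are donkey pronouns co-varying with the restrictor.
Strong reading: for every (p,d,r) with sent(p,d,r), scored(r,d).
Restrictor triples: (p1,d5,r2)→scored(r2,d5) ✗  (p3,d2,r2)→scored(r2,d2) ✗  (p4,d1,r1)→scored(r1,d1) ✗  (p4,d1,r2)→scored(r2,d1) ✗  (p5,d4,r4)→scored(r4,d4) ✓
Counterexample: (p1,d5,r2) — scored(r2,d5) does not hold.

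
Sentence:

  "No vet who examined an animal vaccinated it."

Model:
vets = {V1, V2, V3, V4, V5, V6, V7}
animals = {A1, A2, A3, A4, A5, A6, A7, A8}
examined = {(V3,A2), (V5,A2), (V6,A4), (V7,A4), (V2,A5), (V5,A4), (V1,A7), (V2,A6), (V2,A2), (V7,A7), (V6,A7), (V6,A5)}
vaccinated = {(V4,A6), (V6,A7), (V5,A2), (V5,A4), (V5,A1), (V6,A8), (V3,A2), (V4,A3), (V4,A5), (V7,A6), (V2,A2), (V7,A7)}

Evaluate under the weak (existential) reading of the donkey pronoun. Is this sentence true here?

False

"it" takes "an animal" as antecedent — a donkey pronoun bound across the clause boundary.
Truth condition: for no (v,a) with examined(v,a) does vaccinated(v,a) hold.
Restrictor pairs — does the scope hold? (V1,A7):fails  (V2,A2):holds  (V2,A5):fails  (V2,A6):fails  (V3,A2):holds  (V5,A2):holds  (V5,A4):holds  (V6,A4):fails  (V6,A5):fails  (V6,A7):holds  (V7,A4):fails  (V7,A7):holds
Scope holds for 6 pair(s), so the sentence is false.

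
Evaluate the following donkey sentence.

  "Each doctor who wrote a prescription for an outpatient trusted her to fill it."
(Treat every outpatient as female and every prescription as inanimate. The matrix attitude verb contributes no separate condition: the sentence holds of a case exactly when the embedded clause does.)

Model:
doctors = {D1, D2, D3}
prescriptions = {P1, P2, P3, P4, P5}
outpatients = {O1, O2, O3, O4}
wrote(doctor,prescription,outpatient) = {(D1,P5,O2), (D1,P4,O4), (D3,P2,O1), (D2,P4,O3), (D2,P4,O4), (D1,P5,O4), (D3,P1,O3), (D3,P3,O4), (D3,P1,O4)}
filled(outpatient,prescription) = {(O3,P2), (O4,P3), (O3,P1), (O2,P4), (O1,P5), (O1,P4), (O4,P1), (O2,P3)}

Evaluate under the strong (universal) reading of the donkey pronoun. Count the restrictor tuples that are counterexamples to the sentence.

6

"her" takes "an outpatient" as antecedent and "it" takes "a prescription"; both are donkey pronouns co-varying with the restrictor.
Strong reading: for every (d,p,o) with wrote(d,p,o), filled(o,p).
Restrictor triples: (D1,P4,O4)→filled(O4,P4) ✗  (D1,P5,O2)→filled(O2,P5) ✗  (D1,P5,O4)→filled(O4,P5) ✗  (D2,P4,O3)→filled(O3,P4) ✗  (D2,P4,O4)→filled(O4,P4) ✗  (D3,P1,O3)→filled(O3,P1) ✓  (D3,P1,O4)→filled(O4,P1) ✓  (D3,P2,O1)→filled(O1,P2) ✗  (D3,P3,O4)→filled(O4,P3) ✓
Counterexamples (restrictor triples failing the scope): 6.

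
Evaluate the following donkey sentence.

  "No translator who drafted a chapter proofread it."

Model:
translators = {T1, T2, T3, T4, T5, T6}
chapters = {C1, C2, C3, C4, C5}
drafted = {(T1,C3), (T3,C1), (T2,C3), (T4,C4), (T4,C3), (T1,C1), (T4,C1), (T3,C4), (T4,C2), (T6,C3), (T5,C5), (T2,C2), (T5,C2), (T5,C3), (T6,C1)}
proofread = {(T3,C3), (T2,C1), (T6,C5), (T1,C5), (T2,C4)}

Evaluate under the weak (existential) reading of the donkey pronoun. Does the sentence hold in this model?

True

"it" takes "a chapter" as antecedent — a donkey pronoun bound across the clause boundary.
Truth condition: for no (t,c) with drafted(t,c) does proofread(t,c) hold.
Restrictor pairs — does the scope hold? (T1,C1):fails  (T1,C3):fails  (T2,C2):fails  (T2,C3):fails  (T3,C1):fails  (T3,C4):fails  (T4,C1):fails  (T4,C2):fails  (T4,C3):fails  (T4,C4):fails  (T5,C2):fails  (T5,C3):fails  (T5,C5):fails  (T6,C1):fails  (T6,C3):fails
Scope holds for no restrictor pair, so the sentence is true.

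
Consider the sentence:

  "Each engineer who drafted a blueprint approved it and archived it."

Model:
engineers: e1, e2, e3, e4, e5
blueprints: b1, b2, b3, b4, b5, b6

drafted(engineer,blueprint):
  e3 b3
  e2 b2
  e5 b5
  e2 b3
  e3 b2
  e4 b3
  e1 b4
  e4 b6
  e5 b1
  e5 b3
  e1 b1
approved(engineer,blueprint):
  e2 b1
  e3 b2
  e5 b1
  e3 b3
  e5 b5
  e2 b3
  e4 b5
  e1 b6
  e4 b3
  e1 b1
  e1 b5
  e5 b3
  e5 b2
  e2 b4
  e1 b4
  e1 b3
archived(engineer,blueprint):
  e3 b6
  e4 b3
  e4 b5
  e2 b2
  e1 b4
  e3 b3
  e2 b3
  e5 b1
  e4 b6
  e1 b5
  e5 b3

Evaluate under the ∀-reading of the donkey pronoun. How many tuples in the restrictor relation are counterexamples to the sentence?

5

"it" takes "a blueprint" as antecedent — a donkey pronoun bound across the clause boundary.
Strong reading: for every (e,b) with drafted(e,b), approved(e,b) ∧ archived(e,b).
Restrictor pairs: (e1,b1) ✗  (e1,b4) ✓  (e2,b2) ✗  (e2,b3) ✓  (e3,b2) ✗  (e3,b3) ✓  (e4,b3) ✓  (e4,b6) ✗  (e5,b1) ✓  (e5,b3) ✓  (e5,b5) ✗
Counterexamples (restrictor pairs failing the scope): 5.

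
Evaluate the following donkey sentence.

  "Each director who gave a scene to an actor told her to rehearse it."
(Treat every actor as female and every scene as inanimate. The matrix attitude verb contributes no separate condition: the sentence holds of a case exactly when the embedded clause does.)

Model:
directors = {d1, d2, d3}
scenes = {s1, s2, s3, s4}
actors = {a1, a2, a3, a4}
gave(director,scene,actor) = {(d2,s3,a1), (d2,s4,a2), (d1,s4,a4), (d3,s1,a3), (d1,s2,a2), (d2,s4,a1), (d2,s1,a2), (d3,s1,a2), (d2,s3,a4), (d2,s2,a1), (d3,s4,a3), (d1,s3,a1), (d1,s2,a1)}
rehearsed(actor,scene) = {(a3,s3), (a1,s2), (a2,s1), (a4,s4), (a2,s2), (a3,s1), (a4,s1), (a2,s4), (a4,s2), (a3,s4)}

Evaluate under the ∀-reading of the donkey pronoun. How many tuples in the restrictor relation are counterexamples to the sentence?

"her" takes "an actor" as antecedent and "it" takes "a scene"; both are donkey pronouns co-varying with the restrictor.
Strong reading: for every (d,s,a) with gave(d,s,a), rehearsed(a,s).
Restrictor triples: (d1,s2,a1)→rehearsed(a1,s2) ✓  (d1,s2,a2)→rehearsed(a2,s2) ✓  (d1,s3,a1)→rehearsed(a1,s3) ✗  (d1,s4,a4)→rehearsed(a4,s4) ✓  (d2,s1,a2)→rehearsed(a2,s1) ✓  (d2,s2,a1)→rehearsed(a1,s2) ✓  (d2,s3,a1)→rehearsed(a1,s3) ✗  (d2,s3,a4)→rehearsed(a4,s3) ✗  (d2,s4,a1)→rehearsed(a1,s4) ✗  (d2,s4,a2)→rehearsed(a2,s4) ✓  (d3,s1,a2)→rehearsed(a2,s1) ✓  (d3,s1,a3)→rehearsed(a3,s1) ✓  (d3,s4,a3)→rehearsed(a3,s4) ✓
Counterexamples (restrictor triples failing the scope): 4.

4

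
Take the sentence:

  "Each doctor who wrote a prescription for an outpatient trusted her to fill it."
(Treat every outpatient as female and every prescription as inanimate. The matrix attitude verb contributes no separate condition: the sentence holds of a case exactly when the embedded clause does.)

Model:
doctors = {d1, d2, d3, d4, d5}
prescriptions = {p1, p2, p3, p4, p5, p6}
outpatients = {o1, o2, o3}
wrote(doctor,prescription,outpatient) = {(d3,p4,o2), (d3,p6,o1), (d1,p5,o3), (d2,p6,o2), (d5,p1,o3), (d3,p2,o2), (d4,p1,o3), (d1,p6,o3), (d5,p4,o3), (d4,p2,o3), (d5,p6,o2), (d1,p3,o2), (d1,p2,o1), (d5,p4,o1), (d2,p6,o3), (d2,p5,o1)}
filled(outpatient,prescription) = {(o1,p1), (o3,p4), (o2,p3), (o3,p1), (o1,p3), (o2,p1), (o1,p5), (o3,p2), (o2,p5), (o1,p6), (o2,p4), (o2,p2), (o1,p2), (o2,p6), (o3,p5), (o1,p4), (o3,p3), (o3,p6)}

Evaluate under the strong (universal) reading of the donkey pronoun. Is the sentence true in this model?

True

"her" takes "an outpatient" as antecedent and "it" takes "a prescription"; both are donkey pronouns co-varying with the restrictor.
Strong reading: for every (d,p,o) with wrote(d,p,o), filled(o,p).
Restrictor triples: (d1,p2,o1)→filled(o1,p2) ✓  (d1,p3,o2)→filled(o2,p3) ✓  (d1,p5,o3)→filled(o3,p5) ✓  (d1,p6,o3)→filled(o3,p6) ✓  (d2,p5,o1)→filled(o1,p5) ✓  (d2,p6,o2)→filled(o2,p6) ✓  (d2,p6,o3)→filled(o3,p6) ✓  (d3,p2,o2)→filled(o2,p2) ✓  (d3,p4,o2)→filled(o2,p4) ✓  (d3,p6,o1)→filled(o1,p6) ✓  (d4,p1,o3)→filled(o3,p1) ✓  (d4,p2,o3)→filled(o3,p2) ✓  (d5,p1,o3)→filled(o3,p1) ✓  (d5,p4,o1)→filled(o1,p4) ✓  (d5,p4,o3)→filled(o3,p4) ✓  (d5,p6,o2)→filled(o2,p6) ✓
Every restrictor triple satisfies the scope.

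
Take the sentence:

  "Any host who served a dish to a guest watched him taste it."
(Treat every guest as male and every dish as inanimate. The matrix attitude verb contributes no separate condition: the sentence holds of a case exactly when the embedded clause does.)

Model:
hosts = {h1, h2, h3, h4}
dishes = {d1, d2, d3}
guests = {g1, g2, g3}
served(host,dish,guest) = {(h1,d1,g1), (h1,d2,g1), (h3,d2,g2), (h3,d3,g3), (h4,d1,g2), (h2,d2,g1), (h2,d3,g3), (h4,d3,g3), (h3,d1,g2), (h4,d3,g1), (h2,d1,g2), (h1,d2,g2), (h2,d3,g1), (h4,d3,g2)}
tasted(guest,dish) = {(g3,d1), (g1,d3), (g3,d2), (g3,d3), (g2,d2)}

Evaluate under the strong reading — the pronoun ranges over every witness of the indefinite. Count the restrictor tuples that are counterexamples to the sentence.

7

"him" takes "a guest" as antecedent and "it" takes "a dish"; both are donkey pronouns co-varying with the restrictor.
Strong reading: for every (h,d,g) with served(h,d,g), tasted(g,d).
Restrictor triples: (h1,d1,g1)→tasted(g1,d1) ✗  (h1,d2,g1)→tasted(g1,d2) ✗  (h1,d2,g2)→tasted(g2,d2) ✓  (h2,d1,g2)→tasted(g2,d1) ✗  (h2,d2,g1)→tasted(g1,d2) ✗  (h2,d3,g1)→tasted(g1,d3) ✓  (h2,d3,g3)→tasted(g3,d3) ✓  (h3,d1,g2)→tasted(g2,d1) ✗  (h3,d2,g2)→tasted(g2,d2) ✓  (h3,d3,g3)→tasted(g3,d3) ✓  (h4,d1,g2)→tasted(g2,d1) ✗  (h4,d3,g1)→tasted(g1,d3) ✓  (h4,d3,g2)→tasted(g2,d3) ✗  (h4,d3,g3)→tasted(g3,d3) ✓
Counterexamples (restrictor triples failing the scope): 7.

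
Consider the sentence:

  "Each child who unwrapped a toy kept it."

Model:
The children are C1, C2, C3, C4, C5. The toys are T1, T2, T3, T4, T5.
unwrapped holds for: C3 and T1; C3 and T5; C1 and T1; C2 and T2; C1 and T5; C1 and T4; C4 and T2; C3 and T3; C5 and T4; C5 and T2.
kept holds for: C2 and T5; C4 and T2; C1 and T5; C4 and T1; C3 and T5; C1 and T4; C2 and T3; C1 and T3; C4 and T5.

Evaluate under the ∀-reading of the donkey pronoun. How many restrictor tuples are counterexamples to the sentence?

6

"it" takes "a toy" as antecedent — a donkey pronoun bound across the clause boundary.
Strong reading: for every (c,t) with unwrapped(c,t), kept(c,t).
Restrictor pairs: (C1,T1) ✗  (C1,T4) ✓  (C1,T5) ✓  (C2,T2) ✗  (C3,T1) ✗  (C3,T3) ✗  (C3,T5) ✓  (C4,T2) ✓  (C5,T2) ✗  (C5,T4) ✗
Counterexamples (restrictor pairs failing the scope): 6.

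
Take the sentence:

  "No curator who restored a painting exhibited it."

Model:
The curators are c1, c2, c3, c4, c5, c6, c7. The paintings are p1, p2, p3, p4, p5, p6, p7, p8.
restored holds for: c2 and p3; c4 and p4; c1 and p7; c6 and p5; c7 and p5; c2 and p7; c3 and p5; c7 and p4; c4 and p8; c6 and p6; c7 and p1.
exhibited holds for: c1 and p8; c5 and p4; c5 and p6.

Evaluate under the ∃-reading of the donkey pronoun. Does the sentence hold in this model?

True

"it" takes "a painting" as antecedent — a donkey pronoun bound across the clause boundary.
Truth condition: for no (c,p) with restored(c,p) does exhibited(c,p) hold.
Restrictor pairs — does the scope hold? (c1,p7):fails  (c2,p3):fails  (c2,p7):fails  (c3,p5):fails  (c4,p4):fails  (c4,p8):fails  (c6,p5):fails  (c6,p6):fails  (c7,p1):fails  (c7,p4):fails  (c7,p5):fails
Scope holds for no restrictor pair, so the sentence is true.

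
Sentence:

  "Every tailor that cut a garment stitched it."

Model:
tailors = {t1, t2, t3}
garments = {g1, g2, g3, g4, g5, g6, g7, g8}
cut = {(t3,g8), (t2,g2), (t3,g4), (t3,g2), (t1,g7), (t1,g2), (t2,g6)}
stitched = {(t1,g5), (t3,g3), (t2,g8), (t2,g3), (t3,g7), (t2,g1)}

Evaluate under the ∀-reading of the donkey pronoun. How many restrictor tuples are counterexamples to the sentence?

7

"it" takes "a garment" as antecedent — a donkey pronoun bound across the clause boundary.
Strong reading: for every (t,g) with cut(t,g), stitched(t,g).
Restrictor pairs: (t1,g2) ✗  (t1,g7) ✗  (t2,g2) ✗  (t2,g6) ✗  (t3,g2) ✗  (t3,g4) ✗  (t3,g8) ✗
Counterexamples (restrictor pairs failing the scope): 7.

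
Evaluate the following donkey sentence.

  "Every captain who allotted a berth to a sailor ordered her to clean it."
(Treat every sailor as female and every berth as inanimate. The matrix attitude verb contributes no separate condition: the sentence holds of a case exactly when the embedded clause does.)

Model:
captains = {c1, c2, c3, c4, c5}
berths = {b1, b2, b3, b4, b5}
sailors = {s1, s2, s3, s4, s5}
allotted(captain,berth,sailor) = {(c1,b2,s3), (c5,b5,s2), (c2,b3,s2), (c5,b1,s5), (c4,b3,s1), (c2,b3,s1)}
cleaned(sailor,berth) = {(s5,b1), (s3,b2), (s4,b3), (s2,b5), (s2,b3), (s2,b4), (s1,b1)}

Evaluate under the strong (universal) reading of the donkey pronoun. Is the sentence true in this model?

False

"her" takes "a sailor" as antecedent and "it" takes "a berth"; both are donkey pronouns co-varying with the restrictor.
Strong reading: for every (c,b,s) with allotted(c,b,s), cleaned(s,b).
Restrictor triples: (c1,b2,s3)→cleaned(s3,b2) ✓  (c2,b3,s1)→cleaned(s1,b3) ✗  (c2,b3,s2)→cleaned(s2,b3) ✓  (c4,b3,s1)→cleaned(s1,b3) ✗  (c5,b1,s5)→cleaned(s5,b1) ✓  (c5,b5,s2)→cleaned(s2,b5) ✓
Counterexample: (c2,b3,s1) — cleaned(s1,b3) does not hold.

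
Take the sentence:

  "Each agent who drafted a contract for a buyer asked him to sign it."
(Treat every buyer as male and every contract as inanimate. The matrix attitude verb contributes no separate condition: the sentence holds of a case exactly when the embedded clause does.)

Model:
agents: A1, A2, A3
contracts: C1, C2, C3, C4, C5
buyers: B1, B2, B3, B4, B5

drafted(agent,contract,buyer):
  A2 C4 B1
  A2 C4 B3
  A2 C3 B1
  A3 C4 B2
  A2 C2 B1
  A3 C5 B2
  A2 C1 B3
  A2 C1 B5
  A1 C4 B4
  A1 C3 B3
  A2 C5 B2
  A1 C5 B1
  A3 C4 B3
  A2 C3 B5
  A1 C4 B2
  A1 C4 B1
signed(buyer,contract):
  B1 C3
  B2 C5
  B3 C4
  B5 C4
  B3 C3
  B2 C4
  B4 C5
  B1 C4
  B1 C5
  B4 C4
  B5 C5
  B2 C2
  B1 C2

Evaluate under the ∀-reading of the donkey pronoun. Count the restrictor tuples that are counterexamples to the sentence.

3

"him" takes "a buyer" as antecedent and "it" takes "a contract"; both are donkey pronouns co-varying with the restrictor.
Strong reading: for every (a,c,b) with drafted(a,c,b), signed(b,c).
Restrictor triples: (A1,C3,B3)→signed(B3,C3) ✓  (A1,C4,B1)→signed(B1,C4) ✓  (A1,C4,B2)→signed(B2,C4) ✓  (A1,C4,B4)→signed(B4,C4) ✓  (A1,C5,B1)→signed(B1,C5) ✓  (A2,C1,B3)→signed(B3,C1) ✗  (A2,C1,B5)→signed(B5,C1) ✗  (A2,C2,B1)→signed(B1,C2) ✓  (A2,C3,B1)→signed(B1,C3) ✓  (A2,C3,B5)→signed(B5,C3) ✗  (A2,C4,B1)→signed(B1,C4) ✓  (A2,C4,B3)→signed(B3,C4) ✓  (A2,C5,B2)→signed(B2,C5) ✓  (A3,C4,B2)→signed(B2,C4) ✓  (A3,C4,B3)→signed(B3,C4) ✓  (A3,C5,B2)→signed(B2,C5) ✓
Counterexamples (restrictor triples failing the scope): 3.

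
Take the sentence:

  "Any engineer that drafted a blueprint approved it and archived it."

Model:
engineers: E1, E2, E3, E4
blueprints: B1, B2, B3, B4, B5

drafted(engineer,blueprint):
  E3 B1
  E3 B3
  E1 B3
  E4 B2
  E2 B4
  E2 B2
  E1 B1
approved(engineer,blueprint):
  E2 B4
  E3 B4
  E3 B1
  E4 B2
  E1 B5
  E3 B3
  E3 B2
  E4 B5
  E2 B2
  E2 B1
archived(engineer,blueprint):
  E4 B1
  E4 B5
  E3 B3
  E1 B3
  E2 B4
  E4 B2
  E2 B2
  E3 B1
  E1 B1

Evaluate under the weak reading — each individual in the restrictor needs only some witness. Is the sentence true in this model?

False

"it" takes "a blueprint" as antecedent — a donkey pronoun bound across the clause boundary.
Weak reading: every engineer e with some drafted-blueprint has at least one drafted-blueprint b such that approved(e,b) ∧ archived(e,b).
Per engineer: E1:✗  E2:✓  E3:✓  E4:✓
E1 has no witness among its drafted-blueprints.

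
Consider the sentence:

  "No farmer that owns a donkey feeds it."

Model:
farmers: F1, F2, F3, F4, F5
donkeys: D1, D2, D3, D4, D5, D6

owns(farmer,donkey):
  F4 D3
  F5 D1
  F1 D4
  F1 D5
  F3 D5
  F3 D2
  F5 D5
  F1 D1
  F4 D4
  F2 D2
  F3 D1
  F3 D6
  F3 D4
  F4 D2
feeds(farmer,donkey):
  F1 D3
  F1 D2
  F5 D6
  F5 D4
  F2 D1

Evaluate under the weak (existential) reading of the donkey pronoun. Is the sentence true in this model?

"it" takes "a donkey" as antecedent — a donkey pronoun bound across the clause boundary.
Truth condition: for no (f,d) with owns(f,d) does feeds(f,d) hold.
Restrictor pairs — does the scope hold? (F1,D1):fails  (F1,D4):fails  (F1,D5):fails  (F2,D2):fails  (F3,D1):fails  (F3,D2):fails  (F3,D4):fails  (F3,D5):fails  (F3,D6):fails  (F4,D2):fails  (F4,D3):fails  (F4,D4):fails  (F5,D1):fails  (F5,D5):fails
Scope holds for no restrictor pair, so the sentence is true.

True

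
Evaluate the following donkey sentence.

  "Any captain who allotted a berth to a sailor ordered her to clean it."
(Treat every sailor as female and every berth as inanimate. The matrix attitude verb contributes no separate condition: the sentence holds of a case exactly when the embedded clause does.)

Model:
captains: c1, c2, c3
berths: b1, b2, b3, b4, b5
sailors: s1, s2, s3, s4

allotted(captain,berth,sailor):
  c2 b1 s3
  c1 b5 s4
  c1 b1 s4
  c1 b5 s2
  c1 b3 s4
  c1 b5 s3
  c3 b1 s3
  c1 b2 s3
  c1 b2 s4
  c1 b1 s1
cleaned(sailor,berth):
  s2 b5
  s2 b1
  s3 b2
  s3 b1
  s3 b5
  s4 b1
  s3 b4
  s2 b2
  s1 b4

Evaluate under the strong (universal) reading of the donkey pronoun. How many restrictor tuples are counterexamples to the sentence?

"her" takes "a sailor" as antecedent and "it" takes "a berth"; both are donkey pronouns co-varying with the restrictor.
Strong reading: for every (c,b,s) with allotted(c,b,s), cleaned(s,b).
Restrictor triples: (c1,b1,s1)→cleaned(s1,b1) ✗  (c1,b1,s4)→cleaned(s4,b1) ✓  (c1,b2,s3)→cleaned(s3,b2) ✓  (c1,b2,s4)→cleaned(s4,b2) ✗  (c1,b3,s4)→cleaned(s4,b3) ✗  (c1,b5,s2)→cleaned(s2,b5) ✓  (c1,b5,s3)→cleaned(s3,b5) ✓  (c1,b5,s4)→cleaned(s4,b5) ✗  (c2,b1,s3)→cleaned(s3,b1) ✓  (c3,b1,s3)→cleaned(s3,b1) ✓
Counterexamples (restrictor triples failing the scope): 4.

4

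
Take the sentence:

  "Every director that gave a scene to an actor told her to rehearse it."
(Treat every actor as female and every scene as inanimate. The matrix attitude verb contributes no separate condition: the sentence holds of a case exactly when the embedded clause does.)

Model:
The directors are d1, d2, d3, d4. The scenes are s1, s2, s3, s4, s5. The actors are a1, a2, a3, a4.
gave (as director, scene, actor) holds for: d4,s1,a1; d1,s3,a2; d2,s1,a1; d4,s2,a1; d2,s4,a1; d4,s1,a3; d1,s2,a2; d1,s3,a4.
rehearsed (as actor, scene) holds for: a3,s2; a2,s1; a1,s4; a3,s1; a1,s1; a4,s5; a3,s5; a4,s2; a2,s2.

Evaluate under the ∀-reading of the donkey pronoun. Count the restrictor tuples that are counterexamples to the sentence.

"her" takes "an actor" as antecedent and "it" takes "a scene"; both are donkey pronouns co-varying with the restrictor.
Strong reading: for every (d,s,a) with gave(d,s,a), rehearsed(a,s).
Restrictor triples: (d1,s2,a2)→rehearsed(a2,s2) ✓  (d1,s3,a2)→rehearsed(a2,s3) ✗  (d1,s3,a4)→rehearsed(a4,s3) ✗  (d2,s1,a1)→rehearsed(a1,s1) ✓  (d2,s4,a1)→rehearsed(a1,s4) ✓  (d4,s1,a1)→rehearsed(a1,s1) ✓  (d4,s1,a3)→rehearsed(a3,s1) ✓  (d4,s2,a1)→rehearsed(a1,s2) ✗
Counterexamples (restrictor triples failing the scope): 3.

3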